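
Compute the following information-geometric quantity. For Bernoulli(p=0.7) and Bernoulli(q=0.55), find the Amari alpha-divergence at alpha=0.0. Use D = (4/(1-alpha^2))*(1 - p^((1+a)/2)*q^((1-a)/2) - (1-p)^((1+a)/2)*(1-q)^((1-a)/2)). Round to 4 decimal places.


Amari alpha-divergence:
D = (4/(1-alpha^2))*(1 - p^((1+a)/2)*q^((1-a)/2) - (1-p)^((1+a)/2)*(1-q)^((1-a)/2)).
alpha = 0.0, p = 0.7, q = 0.55.
e1 = (1+alpha)/2 = 0.5, e2 = (1-alpha)/2 = 0.5.
t1 = p^e1 * q^e2 = 0.7^0.5 * 0.55^0.5 = 0.620484.
t2 = (1-p)^e1 * (1-q)^e2 = 0.3^0.5 * 0.45^0.5 = 0.367423.
4/(1-alpha^2) = 4.0.
D = 4.0*(1 - 0.620484 - 0.367423) = 0.0484

0.0484


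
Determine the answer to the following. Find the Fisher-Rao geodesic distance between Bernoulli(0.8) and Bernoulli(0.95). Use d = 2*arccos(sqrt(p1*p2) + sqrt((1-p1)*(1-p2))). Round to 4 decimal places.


Geodesic distance on Bernoulli manifold:
d(p1,p2) = 2*arccos(sqrt(p1*p2) + sqrt((1-p1)*(1-p2))).
sqrt(p1*p2) = sqrt(0.8*0.95) = 0.87178.
sqrt((1-p1)*(1-p2)) = sqrt(0.2*0.05) = 0.1.
arg = 0.87178 + 0.1 = 0.97178.
d = 2*arccos(0.97178) = 0.4763

0.4763


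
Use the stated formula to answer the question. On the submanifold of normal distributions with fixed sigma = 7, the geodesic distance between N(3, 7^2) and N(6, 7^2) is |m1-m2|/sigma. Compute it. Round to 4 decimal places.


On the fixed-variance normal subfamily, geodesic distance = |m1-m2|/sigma.
|3 - 6| = 3.
sigma = 7.
d = 3/7 = 0.4286

0.4286


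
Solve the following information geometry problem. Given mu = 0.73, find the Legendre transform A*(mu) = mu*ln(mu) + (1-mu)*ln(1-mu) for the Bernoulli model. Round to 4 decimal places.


Legendre transform for Bernoulli:
A*(mu) = mu*log(mu) + (1-mu)*log(1-mu).
mu = 0.73, 1-mu = 0.27.
mu*log(mu) = 0.73*log(0.73) = -0.229739.
(1-mu)*log(1-mu) = 0.27*log(0.27) = -0.35352.
A* = -0.229739 + -0.35352 = -0.5833

-0.5833


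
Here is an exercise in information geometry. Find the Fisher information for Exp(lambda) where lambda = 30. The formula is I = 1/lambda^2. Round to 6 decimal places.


Fisher information for exponential: I(lambda) = 1/lambda^2.
lambda = 30, lambda^2 = 900.
I = 1/900 = 0.001111

0.001111


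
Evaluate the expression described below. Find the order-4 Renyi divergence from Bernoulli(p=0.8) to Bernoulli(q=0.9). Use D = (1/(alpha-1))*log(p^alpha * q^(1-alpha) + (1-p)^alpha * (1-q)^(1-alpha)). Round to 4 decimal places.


Renyi divergence of order alpha between Bernoulli distributions:
D = (1/(alpha-1))*log(p^alpha * q^(1-alpha) + (1-p)^alpha * (1-q)^(1-alpha)).
alpha = 4, p = 0.8, q = 0.9.
p^alpha * q^(1-alpha) = 0.8^4 * 0.9^-3 = 0.561866.
(1-p)^alpha * (1-q)^(1-alpha) = 0.2^4 * 0.1^-3 = 1.6.
sum = 0.561866 + 1.6 = 2.161866.
D = (1/3)*log(2.161866) = 0.2570

0.2570


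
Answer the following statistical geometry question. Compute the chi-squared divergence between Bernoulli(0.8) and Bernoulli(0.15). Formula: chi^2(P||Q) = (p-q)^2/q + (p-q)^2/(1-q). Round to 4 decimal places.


Chi-squared divergence between Bernoulli distributions:
chi^2 = (p-q)^2/q + (p-q)^2/(1-q).
p = 0.8, q = 0.15, p-q = 0.65.
(p-q)^2 = 0.4225.
term1 = 0.4225/0.15 = 2.816667.
term2 = 0.4225/0.85 = 0.497059.
chi^2 = 2.816667 + 0.497059 = 3.3137

3.3137


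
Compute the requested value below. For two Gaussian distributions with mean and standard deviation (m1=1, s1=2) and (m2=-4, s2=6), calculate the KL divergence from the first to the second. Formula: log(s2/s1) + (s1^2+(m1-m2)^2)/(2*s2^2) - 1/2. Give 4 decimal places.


KL divergence between normal distributions:
KL = log(s2/s1) + (s1^2 + (m1-m2)^2)/(2*s2^2) - 1/2.
log(6/2) = 1.098612.
(2^2 + (1--4)^2)/(2*6^2) = (4 + 25)/72 = 0.402778.
KL = 1.098612 + 0.402778 - 0.5 = 1.0014

1.0014


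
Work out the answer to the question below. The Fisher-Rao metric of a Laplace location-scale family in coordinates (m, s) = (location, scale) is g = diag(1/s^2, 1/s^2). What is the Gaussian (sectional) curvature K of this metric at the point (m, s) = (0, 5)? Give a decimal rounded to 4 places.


The metric has the form g = (A dm^2 + B ds^2)/s^2 with A = 1, B = 1.
Substitute u = sqrt(A/B)*m: g = B*(du^2 + ds^2)/s^2, i.e. B times the
Poincare upper half-plane metric, which has constant Gaussian curvature -1.
Scaling a 2D metric by a constant c divides the Gaussian curvature by c,
so K = -1/B = -1/(1) = -1.0000 everywhere (the point (m, s) = (0, 5) is irrelevant:
the curvature is constant).
The requested Gaussian curvature is K = -1.0000.

-1.0000


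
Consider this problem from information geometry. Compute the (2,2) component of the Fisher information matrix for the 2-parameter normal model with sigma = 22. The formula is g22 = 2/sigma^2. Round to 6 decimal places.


For the 2-parameter normal family, the Fisher metric has:
  g11 = 1/sigma^2, g22 = 2/sigma^2.
sigma = 22, sigma^2 = 484.
g22 = 0.004132

0.004132


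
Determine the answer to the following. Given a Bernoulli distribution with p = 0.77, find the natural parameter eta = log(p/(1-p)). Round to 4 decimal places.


Natural parameter for Bernoulli: eta = log(p/(1-p)).
p = 0.77, 1-p = 0.23.
p/(1-p) = 3.347826.
eta = log(3.347826) = 1.2083

1.2083


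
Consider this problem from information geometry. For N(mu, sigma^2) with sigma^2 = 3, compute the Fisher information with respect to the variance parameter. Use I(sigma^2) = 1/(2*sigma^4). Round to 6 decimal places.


Fisher information for variance: I(sigma^2) = 1/(2*sigma^4).
sigma^2 = 3, so sigma^4 = 9.
I = 1/(2*9) = 1/18 = 0.055556

0.055556


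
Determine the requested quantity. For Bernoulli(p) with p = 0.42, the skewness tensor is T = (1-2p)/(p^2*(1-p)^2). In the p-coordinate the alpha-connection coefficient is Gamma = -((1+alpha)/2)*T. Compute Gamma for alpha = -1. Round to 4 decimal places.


Skewness (Amari-Chentsov) tensor: T = (1-2p)/(p^2*(1-p)^2).
p = 0.42, 1-2p = 0.16, p^2 = 0.1764, (1-p)^2 = 0.3364.
T = 0.16/(0.1764 * 0.3364) = 2.696283.
In the p-coordinate, Gamma^(alpha) = Gamma^(0) - (alpha/2)*T with Gamma^(0) = (1/2)*g'(p) = -T/2,
so Gamma^(alpha) = -((1+alpha)/2)*T.
alpha = -1, -(1+alpha)/2 = 0.0.
Gamma = 0.0 * 2.696283 = 0.0000

0.0000


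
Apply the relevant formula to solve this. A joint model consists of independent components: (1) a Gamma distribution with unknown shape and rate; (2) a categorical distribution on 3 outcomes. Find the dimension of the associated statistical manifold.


The dimension of a statistical manifold equals the number of free
(independent) real parameters of the model. For a product of independent
blocks the parameter counts add.
- Gamma (shape, rate): 2.
- categorical on 3 outcomes (probabilities sum to 1): 3-1 = 2.
Total = 2 + 2 = 4.
Dimension = 4

4


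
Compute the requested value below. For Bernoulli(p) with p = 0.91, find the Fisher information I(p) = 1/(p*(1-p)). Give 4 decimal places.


For Bernoulli(p), Fisher information is I(p) = 1/(p*(1-p)).
p = 0.91, 1-p = 0.09.
p*(1-p) = 0.0819.
I(p) = 1/0.0819 = 12.2100

12.2100


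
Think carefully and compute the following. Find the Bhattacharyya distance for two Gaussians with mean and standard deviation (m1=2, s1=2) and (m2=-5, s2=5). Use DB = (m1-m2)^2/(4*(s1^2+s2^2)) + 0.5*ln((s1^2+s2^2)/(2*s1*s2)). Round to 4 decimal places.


Bhattacharyya distance between two Gaussians:
DB = (m1-m2)^2/(4*(s1^2+s2^2)) + (1/2)*ln((s1^2+s2^2)/(2*s1*s2)).
(m1-m2)^2 = (7)^2 = 49.
s1^2+s2^2 = 4 + 25 = 29.
term1 = 49/116 = 0.422414.
term2 = 0.5*ln(29/20.0) = 0.185782.
DB = 0.422414 + 0.185782 = 0.6082

0.6082


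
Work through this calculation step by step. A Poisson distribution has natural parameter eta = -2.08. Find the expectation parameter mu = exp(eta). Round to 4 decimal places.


Expectation parameter for Poisson exponential family:
mu = exp(eta).
eta = -2.08.
mu = exp(-2.08) = 0.1249

0.1249


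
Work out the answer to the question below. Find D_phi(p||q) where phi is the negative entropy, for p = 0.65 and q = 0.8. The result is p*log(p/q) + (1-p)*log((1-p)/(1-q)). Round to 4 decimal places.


Bregman divergence with negative entropy generator:
D = p*log(p/q) + (1-p)*log((1-p)/(1-q)).
p = 0.65, q = 0.8.
p*log(p/q) = 0.65*log(0.65/0.8) = -0.134966.
(1-p)*log((1-p)/(1-q)) = 0.35*log(0.35/0.2) = 0.195866.
D = -0.134966 + 0.195866 = 0.0609

0.0609


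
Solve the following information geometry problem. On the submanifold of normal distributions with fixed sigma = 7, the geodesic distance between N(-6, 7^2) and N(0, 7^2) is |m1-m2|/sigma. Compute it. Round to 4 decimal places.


On the fixed-variance normal subfamily, geodesic distance = |m1-m2|/sigma.
|-6 - 0| = 6.
sigma = 7.
d = 6/7 = 0.8571

0.8571


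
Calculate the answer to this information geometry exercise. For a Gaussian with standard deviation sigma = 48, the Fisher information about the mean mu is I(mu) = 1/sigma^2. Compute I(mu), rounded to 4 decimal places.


The Fisher information for the mean of a normal distribution is I(mu) = 1/sigma^2.
sigma = 48, so sigma^2 = 2304.
I(mu) = 1/2304 = 0.0004

0.0004


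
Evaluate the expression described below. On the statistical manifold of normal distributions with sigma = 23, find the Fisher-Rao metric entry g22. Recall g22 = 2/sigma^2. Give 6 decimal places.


For the 2-parameter normal family, the Fisher metric has:
  g11 = 1/sigma^2, g22 = 2/sigma^2.
sigma = 23, sigma^2 = 529.
g22 = 0.003781

0.003781


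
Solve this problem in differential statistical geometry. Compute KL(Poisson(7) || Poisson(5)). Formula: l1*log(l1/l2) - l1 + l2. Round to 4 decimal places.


KL divergence for Poisson:
KL = l1*log(l1/l2) - l1 + l2.
l1 = 7, l2 = 5.
log(7/5) = 0.336472.
l1*log(l1/l2) = 7 * 0.336472 = 2.355306.
KL = 2.355306 - 7 + 5 = 0.3553

0.3553


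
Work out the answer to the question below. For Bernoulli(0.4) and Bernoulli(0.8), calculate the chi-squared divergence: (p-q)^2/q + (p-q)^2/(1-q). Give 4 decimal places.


Chi-squared divergence between Bernoulli distributions:
chi^2 = (p-q)^2/q + (p-q)^2/(1-q).
p = 0.4, q = 0.8, p-q = -0.4.
(p-q)^2 = 0.16.
term1 = 0.16/0.8 = 0.2.
term2 = 0.16/0.2 = 0.8.
chi^2 = 0.2 + 0.8 = 1.0000

1.0000


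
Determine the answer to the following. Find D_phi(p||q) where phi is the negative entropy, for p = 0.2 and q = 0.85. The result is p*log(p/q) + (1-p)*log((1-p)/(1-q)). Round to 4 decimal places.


Bregman divergence with negative entropy generator:
D = p*log(p/q) + (1-p)*log((1-p)/(1-q)).
p = 0.2, q = 0.85.
p*log(p/q) = 0.2*log(0.2/0.85) = -0.289384.
(1-p)*log((1-p)/(1-q)) = 0.8*log(0.8/0.15) = 1.339181.
D = -0.289384 + 1.339181 = 1.0498

1.0498


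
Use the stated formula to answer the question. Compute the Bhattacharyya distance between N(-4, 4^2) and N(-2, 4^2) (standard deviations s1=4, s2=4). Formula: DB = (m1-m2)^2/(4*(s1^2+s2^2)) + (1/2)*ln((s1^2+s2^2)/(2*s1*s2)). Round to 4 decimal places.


Bhattacharyya distance between two Gaussians:
DB = (m1-m2)^2/(4*(s1^2+s2^2)) + (1/2)*ln((s1^2+s2^2)/(2*s1*s2)).
(m1-m2)^2 = (-2)^2 = 4.
s1^2+s2^2 = 16 + 16 = 32.
term1 = 4/128 = 0.03125.
term2 = 0.5*ln(32/32.0) = 0.0.
DB = 0.03125 + 0.0 = 0.0313

0.0313


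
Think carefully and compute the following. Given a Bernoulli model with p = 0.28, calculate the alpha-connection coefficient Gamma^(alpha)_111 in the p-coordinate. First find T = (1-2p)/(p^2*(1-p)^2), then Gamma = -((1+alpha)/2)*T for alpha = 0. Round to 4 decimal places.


Skewness (Amari-Chentsov) tensor: T = (1-2p)/(p^2*(1-p)^2).
p = 0.28, 1-2p = 0.44, p^2 = 0.0784, (1-p)^2 = 0.5184.
T = 0.44/(0.0784 * 0.5184) = 10.82609.
In the p-coordinate, Gamma^(alpha) = Gamma^(0) - (alpha/2)*T with Gamma^(0) = (1/2)*g'(p) = -T/2,
so Gamma^(alpha) = -((1+alpha)/2)*T.
alpha = 0, -(1+alpha)/2 = -0.5.
Gamma = -0.5 * 10.82609 = -5.4130

-5.4130


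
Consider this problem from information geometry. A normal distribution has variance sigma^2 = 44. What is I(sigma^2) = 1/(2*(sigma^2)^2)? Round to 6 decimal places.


Fisher information for variance: I(sigma^2) = 1/(2*sigma^4).
sigma^2 = 44, so sigma^4 = 1936.
I = 1/(2*1936) = 1/3872 = 0.000258

0.000258


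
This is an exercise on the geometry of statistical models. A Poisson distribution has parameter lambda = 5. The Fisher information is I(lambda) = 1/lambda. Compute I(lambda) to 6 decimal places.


Fisher information for Poisson: I(lambda) = 1/lambda.
lambda = 5.
I(lambda) = 1/5 = 0.200000

0.200000


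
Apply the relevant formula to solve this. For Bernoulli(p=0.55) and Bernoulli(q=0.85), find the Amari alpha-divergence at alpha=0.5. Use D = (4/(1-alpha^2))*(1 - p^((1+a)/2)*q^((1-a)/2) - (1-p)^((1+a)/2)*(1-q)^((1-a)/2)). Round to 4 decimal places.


Amari alpha-divergence:
D = (4/(1-alpha^2))*(1 - p^((1+a)/2)*q^((1-a)/2) - (1-p)^((1+a)/2)*(1-q)^((1-a)/2)).
alpha = 0.5, p = 0.55, q = 0.85.
e1 = (1+alpha)/2 = 0.75, e2 = (1-alpha)/2 = 0.25.
t1 = p^e1 * q^e2 = 0.55^0.75 * 0.85^0.25 = 0.613235.
t2 = (1-p)^e1 * (1-q)^e2 = 0.45^0.75 * 0.15^0.25 = 0.341926.
4/(1-alpha^2) = 5.333333.
D = 5.333333*(1 - 0.613235 - 0.341926) = 0.2391

0.2391


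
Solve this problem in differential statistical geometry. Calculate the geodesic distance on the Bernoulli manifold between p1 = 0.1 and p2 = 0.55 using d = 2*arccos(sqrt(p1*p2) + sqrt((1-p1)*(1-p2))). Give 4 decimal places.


Geodesic distance on Bernoulli manifold:
d(p1,p2) = 2*arccos(sqrt(p1*p2) + sqrt((1-p1)*(1-p2))).
sqrt(p1*p2) = sqrt(0.1*0.55) = 0.234521.
sqrt((1-p1)*(1-p2)) = sqrt(0.9*0.45) = 0.636396.
arg = 0.234521 + 0.636396 = 0.870917.
d = 2*arccos(0.870917) = 1.0275

1.0275


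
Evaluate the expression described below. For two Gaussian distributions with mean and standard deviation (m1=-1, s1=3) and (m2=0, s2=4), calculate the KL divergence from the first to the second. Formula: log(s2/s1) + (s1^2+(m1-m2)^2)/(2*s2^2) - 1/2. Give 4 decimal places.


KL divergence between normal distributions:
KL = log(s2/s1) + (s1^2 + (m1-m2)^2)/(2*s2^2) - 1/2.
log(4/3) = 0.287682.
(3^2 + (-1-0)^2)/(2*4^2) = (9 + 1)/32 = 0.3125.
KL = 0.287682 + 0.3125 - 0.5 = 0.1002

0.1002


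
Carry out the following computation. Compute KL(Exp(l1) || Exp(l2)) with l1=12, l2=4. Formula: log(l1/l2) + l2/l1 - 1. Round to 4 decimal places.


KL divergence for exponential family:
KL = log(l1/l2) + l2/l1 - 1.
log(12/4) = 1.098612.
4/12 = 0.333333.
KL = 1.098612 + 0.333333 - 1 = 0.4319

0.4319


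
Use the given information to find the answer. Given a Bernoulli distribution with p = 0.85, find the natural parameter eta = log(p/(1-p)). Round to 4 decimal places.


Natural parameter for Bernoulli: eta = log(p/(1-p)).
p = 0.85, 1-p = 0.15.
p/(1-p) = 5.666667.
eta = log(5.666667) = 1.7346

1.7346


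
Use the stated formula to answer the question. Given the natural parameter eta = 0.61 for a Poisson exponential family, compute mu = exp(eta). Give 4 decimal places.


Expectation parameter for Poisson exponential family:
mu = exp(eta).
eta = 0.61.
mu = exp(0.61) = 1.8404

1.8404


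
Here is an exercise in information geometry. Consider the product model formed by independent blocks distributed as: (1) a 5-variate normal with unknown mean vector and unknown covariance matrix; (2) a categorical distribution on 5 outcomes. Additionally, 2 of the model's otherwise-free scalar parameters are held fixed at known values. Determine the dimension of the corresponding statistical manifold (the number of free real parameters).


The dimension of a statistical manifold equals the number of free
(independent) real parameters of the model. For a product of independent
blocks the parameter counts add.
- 5-variate normal: 5 (mean) + 5*6/2 = 15 (symmetric covariance) = 20.
- categorical on 5 outcomes (probabilities sum to 1): 5-1 = 4.
Total = 20 + 4 = 24.
2 parameter(s) fixed at known values: 24 - 2 = 22.
Dimension = 22

22


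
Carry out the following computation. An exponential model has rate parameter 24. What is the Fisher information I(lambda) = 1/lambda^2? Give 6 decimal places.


Fisher information for exponential: I(lambda) = 1/lambda^2.
lambda = 24, lambda^2 = 576.
I = 1/576 = 0.001736

0.001736


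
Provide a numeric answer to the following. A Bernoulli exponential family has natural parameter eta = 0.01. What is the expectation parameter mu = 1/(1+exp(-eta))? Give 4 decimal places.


Dual coordinate (expectation parameter) for Bernoulli:
mu = 1/(1+exp(-eta)).
eta = 0.01.
exp(-eta) = exp(-0.01) = 0.99005.
mu = 1/(1+0.99005) = 0.5025

0.5025


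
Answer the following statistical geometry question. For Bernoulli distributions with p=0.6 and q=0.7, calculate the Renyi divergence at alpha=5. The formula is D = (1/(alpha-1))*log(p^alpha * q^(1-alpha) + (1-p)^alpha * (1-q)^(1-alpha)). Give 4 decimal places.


Renyi divergence of order alpha between Bernoulli distributions:
D = (1/(alpha-1))*log(p^alpha * q^(1-alpha) + (1-p)^alpha * (1-q)^(1-alpha)).
alpha = 5, p = 0.6, q = 0.7.
p^alpha * q^(1-alpha) = 0.6^5 * 0.7^-4 = 0.323865.
(1-p)^alpha * (1-q)^(1-alpha) = 0.4^5 * 0.3^-4 = 1.264198.
sum = 0.323865 + 1.264198 = 1.588063.
D = (1/4)*log(1.588063) = 0.1156

0.1156


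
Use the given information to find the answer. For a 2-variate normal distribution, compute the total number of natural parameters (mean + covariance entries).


Exponential family dimension calculation:
For 2-dim MVN: mean has 2 params, covariance has 2*3/2 = 3 unique entries.
Total dim = 2 + 3 = 5.

5


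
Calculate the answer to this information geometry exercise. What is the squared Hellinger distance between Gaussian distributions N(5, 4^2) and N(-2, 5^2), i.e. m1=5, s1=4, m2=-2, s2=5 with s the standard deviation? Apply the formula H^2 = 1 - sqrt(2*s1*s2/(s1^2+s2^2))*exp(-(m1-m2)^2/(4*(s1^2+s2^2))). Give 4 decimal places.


Squared Hellinger distance for Gaussians:
H^2 = 1 - sqrt(2*s1*s2/(s1^2+s2^2)) * exp(-(m1-m2)^2/(4*(s1^2+s2^2))).
s1^2 = 16, s2^2 = 25, s1^2+s2^2 = 41.
sqrt(2*4*5/(41)) = 0.98773.
(m1-m2)^2 = (7)^2 = 49.
exp(-49/(4*41)) = exp(-0.29878) = 0.741722.
H^2 = 1 - 0.98773*0.741722 = 0.2674

0.2674


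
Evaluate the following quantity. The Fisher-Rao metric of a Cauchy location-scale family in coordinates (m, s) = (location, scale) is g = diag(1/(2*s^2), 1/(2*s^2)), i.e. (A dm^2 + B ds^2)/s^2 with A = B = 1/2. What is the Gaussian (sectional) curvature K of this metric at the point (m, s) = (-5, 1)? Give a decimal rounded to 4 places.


The metric has the form g = (A dm^2 + B ds^2)/s^2 with A = 1/2, B = 1/2.
Substitute u = sqrt(A/B)*m: g = B*(du^2 + ds^2)/s^2, i.e. B times the
Poincare upper half-plane metric, which has constant Gaussian curvature -1.
Scaling a 2D metric by a constant c divides the Gaussian curvature by c,
so K = -1/B = -1/(1/2) = -2.0000 everywhere (the point (m, s) = (-5, 1) is irrelevant:
the curvature is constant).
The requested Gaussian curvature is K = -2.0000.

-2.0000


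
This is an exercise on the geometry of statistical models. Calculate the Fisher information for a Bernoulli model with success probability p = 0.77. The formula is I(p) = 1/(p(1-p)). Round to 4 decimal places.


For Bernoulli(p), Fisher information is I(p) = 1/(p*(1-p)).
p = 0.77, 1-p = 0.23.
p*(1-p) = 0.1771.
I(p) = 1/0.1771 = 5.6465

5.6465


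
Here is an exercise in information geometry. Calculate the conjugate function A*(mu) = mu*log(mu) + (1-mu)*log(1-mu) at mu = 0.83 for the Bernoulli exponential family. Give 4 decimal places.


Legendre transform for Bernoulli:
A*(mu) = mu*log(mu) + (1-mu)*log(1-mu).
mu = 0.83, 1-mu = 0.17.
mu*log(mu) = 0.83*log(0.83) = -0.154654.
(1-mu)*log(1-mu) = 0.17*log(0.17) = -0.301233.
A* = -0.154654 + -0.301233 = -0.4559

-0.4559


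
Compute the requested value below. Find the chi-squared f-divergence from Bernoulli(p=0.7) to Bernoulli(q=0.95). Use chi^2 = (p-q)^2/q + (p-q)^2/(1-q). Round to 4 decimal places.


Chi-squared divergence between Bernoulli distributions:
chi^2 = (p-q)^2/q + (p-q)^2/(1-q).
p = 0.7, q = 0.95, p-q = -0.25.
(p-q)^2 = 0.0625.
term1 = 0.0625/0.95 = 0.065789.
term2 = 0.0625/0.05 = 1.25.
chi^2 = 0.065789 + 1.25 = 1.3158

1.3158


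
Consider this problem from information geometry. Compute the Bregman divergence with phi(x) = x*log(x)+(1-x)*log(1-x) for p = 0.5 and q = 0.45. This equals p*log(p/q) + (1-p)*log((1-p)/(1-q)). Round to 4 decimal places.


Bregman divergence with negative entropy generator:
D = p*log(p/q) + (1-p)*log((1-p)/(1-q)).
p = 0.5, q = 0.45.
p*log(p/q) = 0.5*log(0.5/0.45) = 0.05268.
(1-p)*log((1-p)/(1-q)) = 0.5*log(0.5/0.55) = -0.047655.
D = 0.05268 + -0.047655 = 0.0050

0.0050


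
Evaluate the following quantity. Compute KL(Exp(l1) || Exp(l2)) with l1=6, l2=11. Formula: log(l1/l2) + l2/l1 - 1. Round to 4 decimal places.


KL divergence for exponential family:
KL = log(l1/l2) + l2/l1 - 1.
log(6/11) = -0.606136.
11/6 = 1.833333.
KL = -0.606136 + 1.833333 - 1 = 0.2272

0.2272


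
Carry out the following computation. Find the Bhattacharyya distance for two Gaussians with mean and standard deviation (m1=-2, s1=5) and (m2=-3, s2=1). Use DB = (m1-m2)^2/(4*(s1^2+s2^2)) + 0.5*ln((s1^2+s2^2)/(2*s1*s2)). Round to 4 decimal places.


Bhattacharyya distance between two Gaussians:
DB = (m1-m2)^2/(4*(s1^2+s2^2)) + (1/2)*ln((s1^2+s2^2)/(2*s1*s2)).
(m1-m2)^2 = (1)^2 = 1.
s1^2+s2^2 = 25 + 1 = 26.
term1 = 1/104 = 0.009615.
term2 = 0.5*ln(26/10.0) = 0.477756.
DB = 0.009615 + 0.477756 = 0.4874

0.4874


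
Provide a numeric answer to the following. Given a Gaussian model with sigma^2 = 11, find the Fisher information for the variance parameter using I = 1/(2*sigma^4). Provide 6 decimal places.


Fisher information for variance: I(sigma^2) = 1/(2*sigma^4).
sigma^2 = 11, so sigma^4 = 121.
I = 1/(2*121) = 1/242 = 0.004132

0.004132


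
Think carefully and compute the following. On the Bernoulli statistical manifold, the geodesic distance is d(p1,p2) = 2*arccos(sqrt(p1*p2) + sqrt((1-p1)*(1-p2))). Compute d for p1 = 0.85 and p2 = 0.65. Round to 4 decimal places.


Geodesic distance on Bernoulli manifold:
d(p1,p2) = 2*arccos(sqrt(p1*p2) + sqrt((1-p1)*(1-p2))).
sqrt(p1*p2) = sqrt(0.85*0.65) = 0.743303.
sqrt((1-p1)*(1-p2)) = sqrt(0.15*0.35) = 0.229129.
arg = 0.743303 + 0.229129 = 0.972432.
d = 2*arccos(0.972432) = 0.4707

0.4707


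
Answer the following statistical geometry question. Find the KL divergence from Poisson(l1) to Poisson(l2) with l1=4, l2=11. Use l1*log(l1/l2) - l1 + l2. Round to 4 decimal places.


KL divergence for Poisson:
KL = l1*log(l1/l2) - l1 + l2.
l1 = 4, l2 = 11.
log(4/11) = -1.011601.
l1*log(l1/l2) = 4 * -1.011601 = -4.046404.
KL = -4.046404 - 4 + 11 = 2.9536

2.9536


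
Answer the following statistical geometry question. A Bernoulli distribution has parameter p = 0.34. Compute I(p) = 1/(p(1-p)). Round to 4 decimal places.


For Bernoulli(p), Fisher information is I(p) = 1/(p*(1-p)).
p = 0.34, 1-p = 0.66.
p*(1-p) = 0.2244.
I(p) = 1/0.2244 = 4.4563

4.4563


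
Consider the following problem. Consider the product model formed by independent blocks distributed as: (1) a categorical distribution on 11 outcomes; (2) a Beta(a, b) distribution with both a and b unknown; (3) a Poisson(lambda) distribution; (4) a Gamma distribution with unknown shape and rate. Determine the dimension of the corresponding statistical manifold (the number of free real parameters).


The dimension of a statistical manifold equals the number of free
(independent) real parameters of the model. For a product of independent
blocks the parameter counts add.
- categorical on 11 outcomes (probabilities sum to 1): 11-1 = 10.
- Beta (a, b): 2.
- Poisson (lambda): 1.
- Gamma (shape, rate): 2.
Total = 10 + 2 + 1 + 2 = 15.
Dimension = 15

15


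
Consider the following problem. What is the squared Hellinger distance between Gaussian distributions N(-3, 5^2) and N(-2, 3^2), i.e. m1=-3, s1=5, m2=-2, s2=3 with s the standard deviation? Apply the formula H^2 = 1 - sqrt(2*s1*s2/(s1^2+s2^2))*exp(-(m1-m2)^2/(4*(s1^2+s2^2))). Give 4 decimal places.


Squared Hellinger distance for Gaussians:
H^2 = 1 - sqrt(2*s1*s2/(s1^2+s2^2)) * exp(-(m1-m2)^2/(4*(s1^2+s2^2))).
s1^2 = 25, s2^2 = 9, s1^2+s2^2 = 34.
sqrt(2*5*3/(34)) = 0.939336.
(m1-m2)^2 = (-1)^2 = 1.
exp(-1/(4*34)) = exp(-0.007353) = 0.992674.
H^2 = 1 - 0.939336*0.992674 = 0.0675

0.0675


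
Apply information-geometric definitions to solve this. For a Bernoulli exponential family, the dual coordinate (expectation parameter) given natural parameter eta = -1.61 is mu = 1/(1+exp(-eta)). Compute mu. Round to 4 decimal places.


Dual coordinate (expectation parameter) for Bernoulli:
mu = 1/(1+exp(-eta)).
eta = -1.61.
exp(-eta) = exp(1.61) = 5.002811.
mu = 1/(1+5.002811) = 0.1666

0.1666


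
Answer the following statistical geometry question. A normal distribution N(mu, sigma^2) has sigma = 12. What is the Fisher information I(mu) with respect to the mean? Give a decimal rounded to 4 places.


The Fisher information for the mean of a normal distribution is I(mu) = 1/sigma^2.
sigma = 12, so sigma^2 = 144.
I(mu) = 1/144 = 0.0069

0.0069


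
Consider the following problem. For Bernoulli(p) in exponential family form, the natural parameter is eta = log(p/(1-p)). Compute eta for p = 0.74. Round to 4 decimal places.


Natural parameter for Bernoulli: eta = log(p/(1-p)).
p = 0.74, 1-p = 0.26.
p/(1-p) = 2.846154.
eta = log(2.846154) = 1.0460

1.0460


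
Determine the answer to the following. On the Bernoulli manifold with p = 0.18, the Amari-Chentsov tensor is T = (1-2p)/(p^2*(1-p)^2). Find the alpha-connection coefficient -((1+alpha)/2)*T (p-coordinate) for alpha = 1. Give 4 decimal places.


Skewness (Amari-Chentsov) tensor: T = (1-2p)/(p^2*(1-p)^2).
p = 0.18, 1-2p = 0.64, p^2 = 0.0324, (1-p)^2 = 0.6724.
T = 0.64/(0.0324 * 0.6724) = 29.376988.
In the p-coordinate, Gamma^(alpha) = Gamma^(0) - (alpha/2)*T with Gamma^(0) = (1/2)*g'(p) = -T/2,
so Gamma^(alpha) = -((1+alpha)/2)*T.
alpha = 1, -(1+alpha)/2 = -1.0.
Gamma = -1.0 * 29.376988 = -29.3770

-29.3770


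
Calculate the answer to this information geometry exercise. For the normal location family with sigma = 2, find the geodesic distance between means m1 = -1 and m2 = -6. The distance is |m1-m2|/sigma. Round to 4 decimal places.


On the fixed-variance normal subfamily, geodesic distance = |m1-m2|/sigma.
|-1 - -6| = 5.
sigma = 2.
d = 5/2 = 2.5000

2.5000


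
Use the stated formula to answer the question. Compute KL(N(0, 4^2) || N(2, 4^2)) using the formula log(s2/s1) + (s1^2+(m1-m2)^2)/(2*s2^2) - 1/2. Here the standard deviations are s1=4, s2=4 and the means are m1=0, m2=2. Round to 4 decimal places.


KL divergence between normal distributions:
KL = log(s2/s1) + (s1^2 + (m1-m2)^2)/(2*s2^2) - 1/2.
log(4/4) = 0.0.
(4^2 + (0-2)^2)/(2*4^2) = (16 + 4)/32 = 0.625.
KL = 0.0 + 0.625 - 0.5 = 0.1250

0.1250


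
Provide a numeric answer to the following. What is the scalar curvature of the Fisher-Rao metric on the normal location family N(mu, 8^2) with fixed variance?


This family has a single free parameter, so its statistical manifold
is 1-dimensional. The Riemann curvature tensor of any 1-dimensional
Riemannian manifold vanishes identically, so R = 0.

0


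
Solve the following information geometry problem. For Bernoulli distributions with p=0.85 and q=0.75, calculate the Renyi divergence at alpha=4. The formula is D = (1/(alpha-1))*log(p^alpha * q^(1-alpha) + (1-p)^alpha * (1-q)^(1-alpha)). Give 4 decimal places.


Renyi divergence of order alpha between Bernoulli distributions:
D = (1/(alpha-1))*log(p^alpha * q^(1-alpha) + (1-p)^alpha * (1-q)^(1-alpha)).
alpha = 4, p = 0.85, q = 0.75.
p^alpha * q^(1-alpha) = 0.85^4 * 0.75^-3 = 1.237348.
(1-p)^alpha * (1-q)^(1-alpha) = 0.15^4 * 0.25^-3 = 0.0324.
sum = 1.237348 + 0.0324 = 1.269748.
D = (1/3)*log(1.269748) = 0.0796

0.0796


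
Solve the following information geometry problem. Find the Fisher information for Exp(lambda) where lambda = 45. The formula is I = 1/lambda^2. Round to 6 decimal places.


Fisher information for exponential: I(lambda) = 1/lambda^2.
lambda = 45, lambda^2 = 2025.
I = 1/2025 = 0.000494

0.000494


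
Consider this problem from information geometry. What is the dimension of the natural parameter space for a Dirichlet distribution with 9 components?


Exponential family dimension calculation:
Dirichlet with 9 components has 9 natural parameters.

9


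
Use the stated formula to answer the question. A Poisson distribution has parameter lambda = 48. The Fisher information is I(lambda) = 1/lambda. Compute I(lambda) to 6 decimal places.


Fisher information for Poisson: I(lambda) = 1/lambda.
lambda = 48.
I(lambda) = 1/48 = 0.020833

0.020833


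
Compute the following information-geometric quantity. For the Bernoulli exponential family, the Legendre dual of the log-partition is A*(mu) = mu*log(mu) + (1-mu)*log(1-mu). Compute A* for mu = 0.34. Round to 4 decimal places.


Legendre transform for Bernoulli:
A*(mu) = mu*log(mu) + (1-mu)*log(1-mu).
mu = 0.34, 1-mu = 0.66.
mu*log(mu) = 0.34*log(0.34) = -0.366795.
(1-mu)*log(1-mu) = 0.66*log(0.66) = -0.27424.
A* = -0.366795 + -0.27424 = -0.6410

-0.6410


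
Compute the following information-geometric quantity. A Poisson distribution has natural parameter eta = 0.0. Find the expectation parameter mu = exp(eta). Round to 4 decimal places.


Expectation parameter for Poisson exponential family:
mu = exp(eta).
eta = 0.0.
mu = exp(0.0) = 1.0000

1.0000


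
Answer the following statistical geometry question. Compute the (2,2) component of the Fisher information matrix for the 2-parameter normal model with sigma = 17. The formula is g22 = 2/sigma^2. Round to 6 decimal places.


For the 2-parameter normal family, the Fisher metric has:
  g11 = 1/sigma^2, g22 = 2/sigma^2.
sigma = 17, sigma^2 = 289.
g22 = 0.006920

0.006920


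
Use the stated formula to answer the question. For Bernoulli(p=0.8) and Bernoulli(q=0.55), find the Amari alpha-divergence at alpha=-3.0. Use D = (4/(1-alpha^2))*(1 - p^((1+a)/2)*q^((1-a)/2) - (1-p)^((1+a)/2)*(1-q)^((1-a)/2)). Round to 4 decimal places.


Amari alpha-divergence:
D = (4/(1-alpha^2))*(1 - p^((1+a)/2)*q^((1-a)/2) - (1-p)^((1+a)/2)*(1-q)^((1-a)/2)).
alpha = -3.0, p = 0.8, q = 0.55.
e1 = (1+alpha)/2 = -1.0, e2 = (1-alpha)/2 = 2.0.
t1 = p^e1 * q^e2 = 0.8^-1.0 * 0.55^2.0 = 0.378125.
t2 = (1-p)^e1 * (1-q)^e2 = 0.2^-1.0 * 0.45^2.0 = 1.0125.
4/(1-alpha^2) = -0.5.
D = -0.5*(1 - 0.378125 - 1.0125) = 0.1953

0.1953


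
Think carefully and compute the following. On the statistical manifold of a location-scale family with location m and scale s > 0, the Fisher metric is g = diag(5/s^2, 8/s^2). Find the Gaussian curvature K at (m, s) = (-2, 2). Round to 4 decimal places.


The metric has the form g = (A dm^2 + B ds^2)/s^2 with A = 5, B = 8.
Substitute u = sqrt(A/B)*m: g = B*(du^2 + ds^2)/s^2, i.e. B times the
Poincare upper half-plane metric, which has constant Gaussian curvature -1.
Scaling a 2D metric by a constant c divides the Gaussian curvature by c,
so K = -1/B = -1/(8) = -0.1250 everywhere (the point (m, s) = (-2, 2) is irrelevant:
the curvature is constant).
The requested Gaussian curvature is K = -0.1250.

-0.1250


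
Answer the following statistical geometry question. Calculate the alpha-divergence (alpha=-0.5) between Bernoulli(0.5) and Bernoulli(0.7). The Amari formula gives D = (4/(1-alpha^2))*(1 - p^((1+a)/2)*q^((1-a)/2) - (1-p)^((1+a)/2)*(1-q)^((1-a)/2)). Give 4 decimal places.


Amari alpha-divergence:
D = (4/(1-alpha^2))*(1 - p^((1+a)/2)*q^((1-a)/2) - (1-p)^((1+a)/2)*(1-q)^((1-a)/2)).
alpha = -0.5, p = 0.5, q = 0.7.
e1 = (1+alpha)/2 = 0.25, e2 = (1-alpha)/2 = 0.75.
t1 = p^e1 * q^e2 = 0.5^0.25 * 0.7^0.75 = 0.643526.
t2 = (1-p)^e1 * (1-q)^e2 = 0.5^0.25 * 0.3^0.75 = 0.340866.
4/(1-alpha^2) = 5.333333.
D = 5.333333*(1 - 0.643526 - 0.340866) = 0.0832

0.0832


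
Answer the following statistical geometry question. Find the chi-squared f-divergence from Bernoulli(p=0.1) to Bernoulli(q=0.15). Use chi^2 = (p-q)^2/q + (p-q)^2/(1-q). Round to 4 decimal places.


Chi-squared divergence between Bernoulli distributions:
chi^2 = (p-q)^2/q + (p-q)^2/(1-q).
p = 0.1, q = 0.15, p-q = -0.05.
(p-q)^2 = 0.0025.
term1 = 0.0025/0.15 = 0.016667.
term2 = 0.0025/0.85 = 0.002941.
chi^2 = 0.016667 + 0.002941 = 0.0196

0.0196


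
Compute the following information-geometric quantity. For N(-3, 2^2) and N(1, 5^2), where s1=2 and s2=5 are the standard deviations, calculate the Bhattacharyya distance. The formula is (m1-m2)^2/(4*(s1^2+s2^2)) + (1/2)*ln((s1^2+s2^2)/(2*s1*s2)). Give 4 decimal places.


Bhattacharyya distance between two Gaussians:
DB = (m1-m2)^2/(4*(s1^2+s2^2)) + (1/2)*ln((s1^2+s2^2)/(2*s1*s2)).
(m1-m2)^2 = (-4)^2 = 16.
s1^2+s2^2 = 4 + 25 = 29.
term1 = 16/116 = 0.137931.
term2 = 0.5*ln(29/20.0) = 0.185782.
DB = 0.137931 + 0.185782 = 0.3237

0.3237


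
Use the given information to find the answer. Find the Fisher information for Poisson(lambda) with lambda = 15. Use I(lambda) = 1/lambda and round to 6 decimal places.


Fisher information for Poisson: I(lambda) = 1/lambda.
lambda = 15.
I(lambda) = 1/15 = 0.066667

0.066667


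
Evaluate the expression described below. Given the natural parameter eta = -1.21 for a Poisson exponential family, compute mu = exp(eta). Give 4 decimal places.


Expectation parameter for Poisson exponential family:
mu = exp(eta).
eta = -1.21.
mu = exp(-1.21) = 0.2982

0.2982


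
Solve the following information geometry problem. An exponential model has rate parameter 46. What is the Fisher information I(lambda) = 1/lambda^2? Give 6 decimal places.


Fisher information for exponential: I(lambda) = 1/lambda^2.
lambda = 46, lambda^2 = 2116.
I = 1/2116 = 0.000473

0.000473


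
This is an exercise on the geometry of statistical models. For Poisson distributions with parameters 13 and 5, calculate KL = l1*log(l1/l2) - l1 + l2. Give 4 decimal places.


KL divergence for Poisson:
KL = l1*log(l1/l2) - l1 + l2.
l1 = 13, l2 = 5.
log(13/5) = 0.955511.
l1*log(l1/l2) = 13 * 0.955511 = 12.421649.
KL = 12.421649 - 13 + 5 = 4.4216

4.4216


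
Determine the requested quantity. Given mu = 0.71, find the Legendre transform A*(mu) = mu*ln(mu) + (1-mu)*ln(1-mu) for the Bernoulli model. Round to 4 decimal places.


Legendre transform for Bernoulli:
A*(mu) = mu*log(mu) + (1-mu)*log(1-mu).
mu = 0.71, 1-mu = 0.29.
mu*log(mu) = 0.71*log(0.71) = -0.243168.
(1-mu)*log(1-mu) = 0.29*log(0.29) = -0.358984.
A* = -0.243168 + -0.358984 = -0.6022

-0.6022


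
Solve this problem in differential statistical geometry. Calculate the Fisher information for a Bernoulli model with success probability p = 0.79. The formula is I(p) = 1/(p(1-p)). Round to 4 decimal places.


For Bernoulli(p), Fisher information is I(p) = 1/(p*(1-p)).
p = 0.79, 1-p = 0.21.
p*(1-p) = 0.1659.
I(p) = 1/0.1659 = 6.0277

6.0277


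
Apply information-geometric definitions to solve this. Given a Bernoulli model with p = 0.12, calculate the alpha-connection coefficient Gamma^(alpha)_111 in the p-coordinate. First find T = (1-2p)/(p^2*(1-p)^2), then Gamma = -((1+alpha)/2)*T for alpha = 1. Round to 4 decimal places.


Skewness (Amari-Chentsov) tensor: T = (1-2p)/(p^2*(1-p)^2).
p = 0.12, 1-2p = 0.76, p^2 = 0.0144, (1-p)^2 = 0.7744.
T = 0.76/(0.0144 * 0.7744) = 68.153122.
In the p-coordinate, Gamma^(alpha) = Gamma^(0) - (alpha/2)*T with Gamma^(0) = (1/2)*g'(p) = -T/2,
so Gamma^(alpha) = -((1+alpha)/2)*T.
alpha = 1, -(1+alpha)/2 = -1.0.
Gamma = -1.0 * 68.153122 = -68.1531

-68.1531


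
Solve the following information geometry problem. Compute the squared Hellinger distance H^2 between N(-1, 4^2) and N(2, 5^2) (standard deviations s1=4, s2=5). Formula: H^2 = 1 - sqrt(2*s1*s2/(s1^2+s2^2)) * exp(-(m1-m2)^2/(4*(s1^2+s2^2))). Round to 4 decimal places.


Squared Hellinger distance for Gaussians:
H^2 = 1 - sqrt(2*s1*s2/(s1^2+s2^2)) * exp(-(m1-m2)^2/(4*(s1^2+s2^2))).
s1^2 = 16, s2^2 = 25, s1^2+s2^2 = 41.
sqrt(2*4*5/(41)) = 0.98773.
(m1-m2)^2 = (-3)^2 = 9.
exp(-9/(4*41)) = exp(-0.054878) = 0.946601.
H^2 = 1 - 0.98773*0.946601 = 0.0650

0.0650


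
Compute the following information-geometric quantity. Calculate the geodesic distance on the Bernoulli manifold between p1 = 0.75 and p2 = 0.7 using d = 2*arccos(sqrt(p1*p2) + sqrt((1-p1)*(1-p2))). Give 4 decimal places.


Geodesic distance on Bernoulli manifold:
d(p1,p2) = 2*arccos(sqrt(p1*p2) + sqrt((1-p1)*(1-p2))).
sqrt(p1*p2) = sqrt(0.75*0.7) = 0.724569.
sqrt((1-p1)*(1-p2)) = sqrt(0.25*0.3) = 0.273861.
arg = 0.724569 + 0.273861 = 0.99843.
d = 2*arccos(0.99843) = 0.1121

0.1121


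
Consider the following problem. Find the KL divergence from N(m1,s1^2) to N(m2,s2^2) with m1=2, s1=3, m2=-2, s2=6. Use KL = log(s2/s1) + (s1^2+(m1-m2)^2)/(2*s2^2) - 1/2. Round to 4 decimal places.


KL divergence between normal distributions:
KL = log(s2/s1) + (s1^2 + (m1-m2)^2)/(2*s2^2) - 1/2.
log(6/3) = 0.693147.
(3^2 + (2--2)^2)/(2*6^2) = (9 + 16)/72 = 0.347222.
KL = 0.693147 + 0.347222 - 0.5 = 0.5404

0.5404


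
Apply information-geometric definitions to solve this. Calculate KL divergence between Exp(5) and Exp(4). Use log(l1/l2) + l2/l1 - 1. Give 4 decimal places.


KL divergence for exponential family:
KL = log(l1/l2) + l2/l1 - 1.
log(5/4) = 0.223144.
4/5 = 0.8.
KL = 0.223144 + 0.8 - 1 = 0.0231

0.0231


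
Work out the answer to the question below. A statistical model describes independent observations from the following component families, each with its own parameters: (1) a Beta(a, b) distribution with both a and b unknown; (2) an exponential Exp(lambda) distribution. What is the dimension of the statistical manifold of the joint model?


The dimension of a statistical manifold equals the number of free
(independent) real parameters of the model. For a product of independent
blocks the parameter counts add.
- Beta (a, b): 2.
- exponential (lambda): 1.
Total = 2 + 1 = 3.
Dimension = 3

3


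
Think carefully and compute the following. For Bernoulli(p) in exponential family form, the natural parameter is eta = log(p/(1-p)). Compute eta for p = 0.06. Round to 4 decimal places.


Natural parameter for Bernoulli: eta = log(p/(1-p)).
p = 0.06, 1-p = 0.94.
p/(1-p) = 0.06383.
eta = log(0.06383) = -2.7515

-2.7515


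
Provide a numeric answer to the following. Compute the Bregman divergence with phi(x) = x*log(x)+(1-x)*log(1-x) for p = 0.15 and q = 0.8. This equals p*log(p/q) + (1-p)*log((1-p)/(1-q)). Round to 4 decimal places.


Bregman divergence with negative entropy generator:
D = p*log(p/q) + (1-p)*log((1-p)/(1-q)).
p = 0.15, q = 0.8.
p*log(p/q) = 0.15*log(0.15/0.8) = -0.251096.
(1-p)*log((1-p)/(1-q)) = 0.85*log(0.85/0.2) = 1.229881.
D = -0.251096 + 1.229881 = 0.9788

0.9788


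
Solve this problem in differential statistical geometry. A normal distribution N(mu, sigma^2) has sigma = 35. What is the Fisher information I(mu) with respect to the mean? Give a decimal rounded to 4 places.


The Fisher information for the mean of a normal distribution is I(mu) = 1/sigma^2.
sigma = 35, so sigma^2 = 1225.
I(mu) = 1/1225 = 0.0008

0.0008


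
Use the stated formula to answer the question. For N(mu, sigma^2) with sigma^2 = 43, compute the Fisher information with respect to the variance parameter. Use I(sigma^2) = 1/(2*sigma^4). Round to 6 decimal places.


Fisher information for variance: I(sigma^2) = 1/(2*sigma^4).
sigma^2 = 43, so sigma^4 = 1849.
I = 1/(2*1849) = 1/3698 = 0.000270

0.000270


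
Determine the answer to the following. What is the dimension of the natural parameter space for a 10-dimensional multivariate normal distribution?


Exponential family dimension calculation:
For 10-dim MVN: mean has 10 params, covariance has 10*11/2 = 55 unique entries.
Total dim = 10 + 55 = 65.

65


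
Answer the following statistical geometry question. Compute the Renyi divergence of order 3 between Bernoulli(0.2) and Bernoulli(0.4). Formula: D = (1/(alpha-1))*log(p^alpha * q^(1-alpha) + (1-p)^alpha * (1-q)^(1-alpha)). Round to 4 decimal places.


Renyi divergence of order alpha between Bernoulli distributions:
D = (1/(alpha-1))*log(p^alpha * q^(1-alpha) + (1-p)^alpha * (1-q)^(1-alpha)).
alpha = 3, p = 0.2, q = 0.4.
p^alpha * q^(1-alpha) = 0.2^3 * 0.4^-2 = 0.05.
(1-p)^alpha * (1-q)^(1-alpha) = 0.8^3 * 0.6^-2 = 1.422222.
sum = 0.05 + 1.422222 = 1.472222.
D = (1/2)*log(1.472222) = 0.1934

0.1934
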